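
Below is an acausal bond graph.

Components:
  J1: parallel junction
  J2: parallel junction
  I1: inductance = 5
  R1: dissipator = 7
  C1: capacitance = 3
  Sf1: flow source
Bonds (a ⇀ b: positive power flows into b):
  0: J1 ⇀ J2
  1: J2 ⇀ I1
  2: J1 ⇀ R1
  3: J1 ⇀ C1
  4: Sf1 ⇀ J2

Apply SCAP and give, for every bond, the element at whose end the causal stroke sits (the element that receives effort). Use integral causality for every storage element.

b4 →Sf1  (Sf1: flow source, stroke at near end)
b1 →I1  (prefer integral on I1)
b0 →J2  (J2: last free bond brings effort in)
b3 →J1  (C1 outputs effort q/C1)
b2 →R1  (J1: bond 3 brought effort, rest push out)

#0 |J2
#1 |I1
#2 |R1
#3 |J1
#4 |Sf1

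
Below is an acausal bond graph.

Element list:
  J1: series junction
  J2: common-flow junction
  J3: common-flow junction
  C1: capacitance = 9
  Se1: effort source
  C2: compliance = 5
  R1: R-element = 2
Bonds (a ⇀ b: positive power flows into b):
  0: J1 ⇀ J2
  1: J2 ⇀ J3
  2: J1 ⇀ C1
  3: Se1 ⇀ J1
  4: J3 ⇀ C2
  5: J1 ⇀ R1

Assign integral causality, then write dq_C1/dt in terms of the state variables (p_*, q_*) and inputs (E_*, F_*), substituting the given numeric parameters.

#3 stroke→J1  (Se1 fixes effort; stroke away)
#2 stroke→J1  (C1: C, integral causality)
#4 stroke→J3  (C2 integral (e out))
#1 stroke→J2  (J3: last free bond brings flow in)
#0 stroke→J1  (J2 needs exactly one f-in)
#5 stroke→R1  (closing 1-jn rule on J1)

dq_C1/dt = E_Se1/2 - q_C1/18 - q_C2/10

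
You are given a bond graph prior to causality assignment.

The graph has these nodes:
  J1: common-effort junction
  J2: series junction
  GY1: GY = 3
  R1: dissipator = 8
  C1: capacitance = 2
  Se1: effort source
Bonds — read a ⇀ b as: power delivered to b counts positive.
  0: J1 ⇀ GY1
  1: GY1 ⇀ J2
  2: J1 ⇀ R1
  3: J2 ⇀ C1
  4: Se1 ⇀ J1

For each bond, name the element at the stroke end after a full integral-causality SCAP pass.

b0 →GY1
b1 →GY1
b2 →R1
b3 →J2
b4 →J1

β4 |J1  (Se1 (Se) sets effort on bond)
β0 |GY1  (0-jn J1 has e-setter on 4)
β2 |R1  (J1 effort already set via bond 4)
β1 |GY1  (GY GY1: same side as bond 0)
β3 |J2  (1-jn J2 has f-setter on 1)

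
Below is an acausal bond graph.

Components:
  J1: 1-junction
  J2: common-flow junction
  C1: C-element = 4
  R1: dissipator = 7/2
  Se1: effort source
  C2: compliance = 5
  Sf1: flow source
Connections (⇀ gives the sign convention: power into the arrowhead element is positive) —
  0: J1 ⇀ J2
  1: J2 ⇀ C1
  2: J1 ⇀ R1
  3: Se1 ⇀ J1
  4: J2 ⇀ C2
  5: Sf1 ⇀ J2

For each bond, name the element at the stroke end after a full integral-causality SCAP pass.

b0 →J2
b1 →J2
b2 →J1
b3 →J1
b4 →J2
b5 →Sf1

#3 →J1  (source Se1 imposes e)
#5 →Sf1  (Sf1 fixes flow; stroke at Sf1)
#0 →J2  (J2 flow already set via bond 5)
#1 →J2  (1-jn J2 has f-setter on 5)
#4 →J2  (1-jn J2 has f-setter on 5)
#2 →J1  (J1 flow already set via bond 0)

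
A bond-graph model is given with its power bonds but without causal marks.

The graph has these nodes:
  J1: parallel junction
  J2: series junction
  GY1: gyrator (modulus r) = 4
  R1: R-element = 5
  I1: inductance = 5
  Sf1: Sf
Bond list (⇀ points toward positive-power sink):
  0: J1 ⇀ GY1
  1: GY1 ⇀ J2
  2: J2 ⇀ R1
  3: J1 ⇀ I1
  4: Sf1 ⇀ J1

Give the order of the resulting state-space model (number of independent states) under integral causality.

1  (I1 all integral)

β4 |Sf1  (Sf1 fixes flow; stroke at Sf1)
β3 |I1  (I1: I, integral causality)
β0 |J1  (closing 0-jn rule on J1)
β1 |J2  (GY1: gyrator matches bond 0)
β2 |R1  (J2: last free bond brings flow in)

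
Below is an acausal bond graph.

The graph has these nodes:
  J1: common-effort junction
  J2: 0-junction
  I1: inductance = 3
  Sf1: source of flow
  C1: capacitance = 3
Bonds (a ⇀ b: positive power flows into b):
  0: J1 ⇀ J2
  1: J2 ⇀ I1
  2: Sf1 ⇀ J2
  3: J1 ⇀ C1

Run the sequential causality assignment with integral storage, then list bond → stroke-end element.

β2 stroke at Sf1  (Sf1: flow source, stroke at near end)
β1 stroke at I1  (I1 outputs flow p/I1)
β0 stroke at J2  (closing 0-jn rule on J2)
β3 stroke at J1  (only one effort-in slot at J1)

bond 0 →J2
bond 1 →I1
bond 2 →Sf1
bond 3 →J1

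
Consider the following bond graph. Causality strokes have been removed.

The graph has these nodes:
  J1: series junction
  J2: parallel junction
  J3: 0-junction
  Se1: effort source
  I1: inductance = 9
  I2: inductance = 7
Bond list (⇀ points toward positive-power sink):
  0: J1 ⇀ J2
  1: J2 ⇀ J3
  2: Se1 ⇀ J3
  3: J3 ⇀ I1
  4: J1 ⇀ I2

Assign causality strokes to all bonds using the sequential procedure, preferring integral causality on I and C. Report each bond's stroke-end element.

bond 0 stroke→J1
bond 1 stroke→J2
bond 2 stroke→J3
bond 3 stroke→I1
bond 4 stroke→I2

#2 |J3  (Se1: effort source, stroke at far end)
#1 |J2  (0-jn J3 has e-setter on 2)
#3 |I1  (0-jn J3 has e-setter on 2)
#0 |J1  (J2 effort already set via bond 1)
#4 |I2  (J1: last free bond brings flow in)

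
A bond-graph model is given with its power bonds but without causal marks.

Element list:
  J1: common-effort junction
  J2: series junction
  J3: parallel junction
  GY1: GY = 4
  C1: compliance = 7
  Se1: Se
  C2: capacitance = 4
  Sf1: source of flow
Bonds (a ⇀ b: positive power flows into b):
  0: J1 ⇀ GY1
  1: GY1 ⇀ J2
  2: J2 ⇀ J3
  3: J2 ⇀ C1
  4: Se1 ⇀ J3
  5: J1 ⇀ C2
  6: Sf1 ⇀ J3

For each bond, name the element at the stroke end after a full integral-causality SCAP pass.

β4 |J3  (Se1 (Se) sets effort on bond)
β6 |Sf1  (Sf1 fixes flow; stroke at Sf1)
β2 |J2  (common-e at J3 fixed by 4)
β3 |J2  (C1 outputs effort q/C1)
β1 |GY1  (closing 1-jn rule on J2)
β0 |GY1  (GY GY1: same side as bond 1)
β5 |J1  (closing 0-jn rule on J1)

b0 →GY1
b1 →GY1
b2 →J2
b3 →J2
b4 →J3
b5 →J1
b6 →Sf1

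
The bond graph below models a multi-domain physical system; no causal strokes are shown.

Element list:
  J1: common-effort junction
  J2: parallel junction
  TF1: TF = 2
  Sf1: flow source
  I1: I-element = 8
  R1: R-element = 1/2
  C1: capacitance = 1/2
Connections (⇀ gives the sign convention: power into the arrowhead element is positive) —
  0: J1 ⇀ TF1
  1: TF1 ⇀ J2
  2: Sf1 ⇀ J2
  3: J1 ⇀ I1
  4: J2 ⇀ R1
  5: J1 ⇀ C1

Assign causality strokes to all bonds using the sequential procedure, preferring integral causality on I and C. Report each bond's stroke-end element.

β2 |Sf1  (Sf1: flow source, stroke at near end)
β3 |I1  (I1 integral (f out))
β5 |J1  (C1: C, integral causality)
β0 |TF1  (common-e at J1 fixed by 5)
β1 |J2  (through TF1, causality passes straight; one stroke at TF1)
β4 |R1  (0-jn J2 has e-setter on 1)

bond 0 stroke at TF1
bond 1 stroke at J2
bond 2 stroke at Sf1
bond 3 stroke at I1
bond 4 stroke at R1
bond 5 stroke at J1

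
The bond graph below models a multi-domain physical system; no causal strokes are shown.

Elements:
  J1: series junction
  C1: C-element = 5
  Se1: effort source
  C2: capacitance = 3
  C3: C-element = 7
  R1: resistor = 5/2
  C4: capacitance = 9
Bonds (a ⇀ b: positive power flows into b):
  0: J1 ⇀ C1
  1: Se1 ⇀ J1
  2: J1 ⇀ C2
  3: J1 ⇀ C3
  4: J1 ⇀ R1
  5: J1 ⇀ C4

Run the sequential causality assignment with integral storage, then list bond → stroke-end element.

β0 |J1
β1 |J1
β2 |J1
β3 |J1
β4 |R1
β5 |J1

b1 |J1  (Se1: effort source, stroke at far end)
b0 |J1  (C1: C, integral causality)
b2 |J1  (C2 integral (e out))
b3 |J1  (C3 outputs effort q/C3)
b5 |J1  (prefer integral on C4)
b4 |R1  (J1: last free bond brings flow in)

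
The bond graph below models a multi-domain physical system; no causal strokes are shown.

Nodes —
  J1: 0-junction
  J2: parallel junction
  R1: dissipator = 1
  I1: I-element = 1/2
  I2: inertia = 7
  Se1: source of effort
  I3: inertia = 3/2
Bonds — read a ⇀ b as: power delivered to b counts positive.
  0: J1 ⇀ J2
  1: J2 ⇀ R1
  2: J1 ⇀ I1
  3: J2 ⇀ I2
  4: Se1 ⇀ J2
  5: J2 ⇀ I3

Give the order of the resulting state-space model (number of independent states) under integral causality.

b4 stroke at J2  (Se1: effort source, stroke at far end)
b0 stroke at J1  (0-jn J2 has e-setter on 4)
b1 stroke at R1  (J2 effort already set via bond 4)
b3 stroke at I2  (J2: bond 4 brought effort, rest push out)
b5 stroke at I3  (J2 effort already set via bond 4)
b2 stroke at I1  (J1: bond 0 brought effort, rest push out)

3  (I1, I2, I3 all integral)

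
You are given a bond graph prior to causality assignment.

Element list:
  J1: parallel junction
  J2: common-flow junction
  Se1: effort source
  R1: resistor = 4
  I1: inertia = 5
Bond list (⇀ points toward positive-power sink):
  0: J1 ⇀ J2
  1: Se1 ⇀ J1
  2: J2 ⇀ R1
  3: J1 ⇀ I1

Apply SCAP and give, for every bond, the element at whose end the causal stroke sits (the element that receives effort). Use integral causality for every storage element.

β0 stroke at J2
β1 stroke at J1
β2 stroke at R1
β3 stroke at I1

#1 stroke at J1  (Se1: effort source, stroke at far end)
#0 stroke at J2  (J1 effort already set via bond 1)
#3 stroke at I1  (common-e at J1 fixed by 1)
#2 stroke at R1  (J2 needs exactly one f-in)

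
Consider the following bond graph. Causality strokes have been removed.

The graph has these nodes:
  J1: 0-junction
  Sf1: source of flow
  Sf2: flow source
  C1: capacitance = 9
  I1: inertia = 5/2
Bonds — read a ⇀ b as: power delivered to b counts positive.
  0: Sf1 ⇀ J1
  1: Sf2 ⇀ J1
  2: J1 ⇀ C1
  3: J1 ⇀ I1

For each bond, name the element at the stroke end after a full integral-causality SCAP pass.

β0 →Sf1
β1 →Sf2
β2 →J1
β3 →I1

bond 0 |Sf1  (Sf1: flow source, stroke at near end)
bond 1 |Sf2  (Sf2 (Sf) sets flow on bond)
bond 2 |J1  (C1 integral (e out))
bond 3 |I1  (J1: bond 2 brought effort, rest push out)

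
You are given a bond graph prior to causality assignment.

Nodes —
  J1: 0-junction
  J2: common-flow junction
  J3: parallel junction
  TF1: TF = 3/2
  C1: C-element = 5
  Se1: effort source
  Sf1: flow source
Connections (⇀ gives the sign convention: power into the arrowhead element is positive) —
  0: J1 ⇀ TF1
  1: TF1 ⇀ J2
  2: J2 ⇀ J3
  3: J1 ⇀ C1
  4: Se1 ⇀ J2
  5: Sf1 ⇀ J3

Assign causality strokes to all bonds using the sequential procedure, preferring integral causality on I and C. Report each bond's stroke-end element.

#0 →TF1
#1 →J2
#2 →J3
#3 →J1
#4 →J2
#5 →Sf1

b4 stroke at J2  (Se1 (Se) sets effort on bond)
b5 stroke at Sf1  (source Sf1 imposes f)
b2 stroke at J3  (J3 needs exactly one e-in)
b1 stroke at J2  (J2: bond 2 brought flow, rest push out)
b0 stroke at TF1  (TF1: transformer flips bond 1)
b3 stroke at J1  (J1 needs exactly one e-in)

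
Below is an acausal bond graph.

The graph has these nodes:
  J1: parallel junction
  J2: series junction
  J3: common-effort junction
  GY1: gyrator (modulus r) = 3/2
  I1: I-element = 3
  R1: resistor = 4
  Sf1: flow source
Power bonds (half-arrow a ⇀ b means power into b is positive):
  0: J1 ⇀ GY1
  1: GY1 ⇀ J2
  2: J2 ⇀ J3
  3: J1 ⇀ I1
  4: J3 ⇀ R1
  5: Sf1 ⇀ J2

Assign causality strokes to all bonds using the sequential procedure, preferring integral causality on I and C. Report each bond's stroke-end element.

b0 stroke→J1
b1 stroke→J2
b2 stroke→J2
b3 stroke→I1
b4 stroke→J3
b5 stroke→Sf1

bond 5 stroke→Sf1  (Sf1: flow source, stroke at near end)
bond 1 stroke→J2  (J2: bond 5 brought flow, rest push out)
bond 2 stroke→J2  (J2 flow already set via bond 5)
bond 4 stroke→J3  (J3: last free bond brings effort in)
bond 0 stroke→J1  (GY1 both-in/both-out from 1)
bond 3 stroke→I1  (0-jn J1 has e-setter on 0)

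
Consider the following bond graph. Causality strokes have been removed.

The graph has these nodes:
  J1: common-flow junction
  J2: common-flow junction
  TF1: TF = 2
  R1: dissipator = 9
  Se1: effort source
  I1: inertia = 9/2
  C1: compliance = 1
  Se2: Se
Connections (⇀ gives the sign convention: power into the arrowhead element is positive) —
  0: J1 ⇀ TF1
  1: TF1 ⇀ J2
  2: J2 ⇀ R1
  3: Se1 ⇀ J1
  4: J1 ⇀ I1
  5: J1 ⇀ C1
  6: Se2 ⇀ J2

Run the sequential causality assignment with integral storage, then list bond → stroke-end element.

β3 →J1  (Se1: effort source, stroke at far end)
β6 →J2  (Se2 fixes effort; stroke away)
β4 →I1  (prefer integral on I1)
β0 →J1  (J1 flow already set via bond 4)
β5 →J1  (common-f at J1 fixed by 4)
β1 →TF1  (through TF1, causality passes straight; one stroke at TF1)
β2 →J2  (common-f at J2 fixed by 1)

b0 stroke at J1
b1 stroke at TF1
b2 stroke at J2
b3 stroke at J1
b4 stroke at I1
b5 stroke at J1
b6 stroke at J2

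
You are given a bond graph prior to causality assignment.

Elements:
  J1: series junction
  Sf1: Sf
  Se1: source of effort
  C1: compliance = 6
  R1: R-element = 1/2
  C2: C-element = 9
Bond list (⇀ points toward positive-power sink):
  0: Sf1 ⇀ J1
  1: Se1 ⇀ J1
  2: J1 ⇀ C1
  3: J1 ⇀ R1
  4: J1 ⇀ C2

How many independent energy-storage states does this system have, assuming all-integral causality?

2  (C1, C2 all integral)

bond 0 |Sf1  (source Sf1 imposes f)
bond 1 |J1  (Se1 (Se) sets effort on bond)
bond 2 |J1  (J1 flow already set via bond 0)
bond 3 |J1  (1-jn J1 has f-setter on 0)
bond 4 |J1  (common-f at J1 fixed by 0)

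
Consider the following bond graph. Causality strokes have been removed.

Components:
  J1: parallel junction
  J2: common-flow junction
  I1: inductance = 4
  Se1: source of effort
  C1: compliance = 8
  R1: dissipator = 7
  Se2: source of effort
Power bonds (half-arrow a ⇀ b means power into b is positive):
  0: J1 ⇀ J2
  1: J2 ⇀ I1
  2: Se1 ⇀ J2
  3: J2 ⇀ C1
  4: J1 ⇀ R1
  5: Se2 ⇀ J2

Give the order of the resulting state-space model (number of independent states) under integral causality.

bond 2 stroke at J2  (source Se1 imposes e)
bond 5 stroke at J2  (Se2 (Se) sets effort on bond)
bond 1 stroke at I1  (prefer integral on I1)
bond 0 stroke at J2  (J2: bond 1 brought flow, rest push out)
bond 3 stroke at J2  (J2: bond 1 brought flow, rest push out)
bond 4 stroke at J1  (J1: last free bond brings effort in)

2  (C1, I1 all integral)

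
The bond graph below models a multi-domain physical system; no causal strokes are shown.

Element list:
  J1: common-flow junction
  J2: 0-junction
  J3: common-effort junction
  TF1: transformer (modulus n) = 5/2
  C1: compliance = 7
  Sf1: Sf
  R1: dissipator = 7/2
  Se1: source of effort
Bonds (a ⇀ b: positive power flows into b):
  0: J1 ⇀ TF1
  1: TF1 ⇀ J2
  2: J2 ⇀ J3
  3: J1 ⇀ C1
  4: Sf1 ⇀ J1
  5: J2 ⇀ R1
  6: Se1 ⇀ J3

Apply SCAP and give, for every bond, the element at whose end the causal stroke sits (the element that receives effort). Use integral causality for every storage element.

b4 |Sf1  (Sf1 fixes flow; stroke at Sf1)
b6 |J3  (Se1 (Se) sets effort on bond)
b0 |J1  (common-f at J1 fixed by 4)
b3 |J1  (J1 flow already set via bond 4)
b2 |J2  (0-jn J3 has e-setter on 6)
b1 |TF1  (through TF1, causality passes straight; one stroke at TF1)
b5 |R1  (common-e at J2 fixed by 2)

#0 stroke at J1
#1 stroke at TF1
#2 stroke at J2
#3 stroke at J1
#4 stroke at Sf1
#5 stroke at R1
#6 stroke at J3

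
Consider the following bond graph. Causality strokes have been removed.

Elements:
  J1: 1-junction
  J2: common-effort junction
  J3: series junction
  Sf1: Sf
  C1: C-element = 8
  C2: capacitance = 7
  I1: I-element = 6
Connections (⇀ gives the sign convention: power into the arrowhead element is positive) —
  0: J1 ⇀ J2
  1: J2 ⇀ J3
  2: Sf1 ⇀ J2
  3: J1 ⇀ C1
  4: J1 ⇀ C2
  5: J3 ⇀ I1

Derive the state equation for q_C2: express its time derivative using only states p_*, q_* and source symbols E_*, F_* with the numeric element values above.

dq_C2/dt = -F_Sf1 + p_I1/6

#2 stroke at Sf1  (Sf1 (Sf) sets flow on bond)
#3 stroke at J1  (C1 outputs effort q/C1)
#4 stroke at J1  (C2: C, integral causality)
#0 stroke at J2  (J1 needs exactly one f-in)
#1 stroke at J3  (J2: bond 0 brought effort, rest push out)
#5 stroke at I1  (J3: last free bond brings flow in)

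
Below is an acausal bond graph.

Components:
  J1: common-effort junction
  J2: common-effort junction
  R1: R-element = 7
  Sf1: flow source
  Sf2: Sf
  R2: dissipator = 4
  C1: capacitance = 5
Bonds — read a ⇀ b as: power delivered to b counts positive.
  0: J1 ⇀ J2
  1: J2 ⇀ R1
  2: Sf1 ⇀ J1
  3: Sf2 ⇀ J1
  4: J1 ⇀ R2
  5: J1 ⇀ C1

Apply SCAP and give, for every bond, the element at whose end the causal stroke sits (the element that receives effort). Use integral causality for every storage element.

bond 0 →J2
bond 1 →R1
bond 2 →Sf1
bond 3 →Sf2
bond 4 →R2
bond 5 →J1

b2 stroke→Sf1  (Sf1 (Sf) sets flow on bond)
b3 stroke→Sf2  (Sf2 fixes flow; stroke at Sf2)
b5 stroke→J1  (C1: C, integral causality)
b0 stroke→J2  (0-jn J1 has e-setter on 5)
b4 stroke→R2  (J1: bond 5 brought effort, rest push out)
b1 stroke→R1  (J2: bond 0 brought effort, rest push out)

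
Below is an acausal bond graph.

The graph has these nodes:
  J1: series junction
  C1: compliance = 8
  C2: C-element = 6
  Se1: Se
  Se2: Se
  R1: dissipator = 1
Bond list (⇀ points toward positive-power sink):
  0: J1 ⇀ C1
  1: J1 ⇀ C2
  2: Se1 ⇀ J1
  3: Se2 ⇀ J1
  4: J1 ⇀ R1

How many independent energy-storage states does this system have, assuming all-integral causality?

#2 stroke→J1  (source Se1 imposes e)
#3 stroke→J1  (Se2 (Se) sets effort on bond)
#0 stroke→J1  (prefer integral on C1)
#1 stroke→J1  (C2: C, integral causality)
#4 stroke→R1  (J1 needs exactly one f-in)

2  (C1, C2 all integral)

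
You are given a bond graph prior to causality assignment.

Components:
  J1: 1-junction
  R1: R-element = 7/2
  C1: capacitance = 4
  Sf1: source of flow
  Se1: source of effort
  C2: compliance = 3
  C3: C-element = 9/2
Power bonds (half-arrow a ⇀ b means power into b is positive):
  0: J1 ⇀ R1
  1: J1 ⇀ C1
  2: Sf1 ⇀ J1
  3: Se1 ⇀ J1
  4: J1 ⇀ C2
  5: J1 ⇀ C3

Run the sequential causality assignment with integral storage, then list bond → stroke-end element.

β0 →J1
β1 →J1
β2 →Sf1
β3 →J1
β4 →J1
β5 →J1

β2 →Sf1  (Sf1 (Sf) sets flow on bond)
β3 →J1  (Se1 (Se) sets effort on bond)
β0 →J1  (J1 flow already set via bond 2)
β1 →J1  (common-f at J1 fixed by 2)
β4 →J1  (J1 flow already set via bond 2)
β5 →J1  (common-f at J1 fixed by 2)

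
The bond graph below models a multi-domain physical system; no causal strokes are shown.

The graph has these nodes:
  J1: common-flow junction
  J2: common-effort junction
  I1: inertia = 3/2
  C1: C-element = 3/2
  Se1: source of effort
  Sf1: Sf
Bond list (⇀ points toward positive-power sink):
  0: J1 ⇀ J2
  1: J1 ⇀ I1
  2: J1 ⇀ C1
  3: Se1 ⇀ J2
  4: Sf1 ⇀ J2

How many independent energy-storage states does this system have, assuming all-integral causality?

b3 stroke at J2  (Se1 fixes effort; stroke away)
b4 stroke at Sf1  (Sf1: flow source, stroke at near end)
b0 stroke at J1  (common-e at J2 fixed by 3)
b1 stroke at I1  (prefer integral on I1)
b2 stroke at J1  (1-jn J1 has f-setter on 1)

2  (C1, I1 all integral)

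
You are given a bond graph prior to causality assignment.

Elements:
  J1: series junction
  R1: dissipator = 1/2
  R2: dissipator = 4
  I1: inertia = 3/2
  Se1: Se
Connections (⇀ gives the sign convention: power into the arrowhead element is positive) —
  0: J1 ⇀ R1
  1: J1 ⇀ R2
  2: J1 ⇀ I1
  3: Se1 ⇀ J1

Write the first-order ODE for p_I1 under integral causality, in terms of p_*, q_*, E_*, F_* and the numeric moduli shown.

β3 stroke→J1  (Se1: effort source, stroke at far end)
β2 stroke→I1  (prefer integral on I1)
β0 stroke→J1  (J1 flow already set via bond 2)
β1 stroke→J1  (1-jn J1 has f-setter on 2)

dp_I1/dt = E_Se1 - 3*p_I1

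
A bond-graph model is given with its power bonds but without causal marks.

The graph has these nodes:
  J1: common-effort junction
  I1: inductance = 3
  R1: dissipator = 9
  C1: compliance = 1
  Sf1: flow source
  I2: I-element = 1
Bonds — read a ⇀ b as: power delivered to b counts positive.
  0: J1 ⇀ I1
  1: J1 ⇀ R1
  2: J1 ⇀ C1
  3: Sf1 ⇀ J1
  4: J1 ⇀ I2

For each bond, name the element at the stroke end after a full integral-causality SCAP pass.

#0 |I1
#1 |R1
#2 |J1
#3 |Sf1
#4 |I2

b3 stroke at Sf1  (Sf1: flow source, stroke at near end)
b0 stroke at I1  (I1 outputs flow p/I1)
b2 stroke at J1  (C1: C, integral causality)
b1 stroke at R1  (J1: bond 2 brought effort, rest push out)
b4 stroke at I2  (J1: bond 2 brought effort, rest push out)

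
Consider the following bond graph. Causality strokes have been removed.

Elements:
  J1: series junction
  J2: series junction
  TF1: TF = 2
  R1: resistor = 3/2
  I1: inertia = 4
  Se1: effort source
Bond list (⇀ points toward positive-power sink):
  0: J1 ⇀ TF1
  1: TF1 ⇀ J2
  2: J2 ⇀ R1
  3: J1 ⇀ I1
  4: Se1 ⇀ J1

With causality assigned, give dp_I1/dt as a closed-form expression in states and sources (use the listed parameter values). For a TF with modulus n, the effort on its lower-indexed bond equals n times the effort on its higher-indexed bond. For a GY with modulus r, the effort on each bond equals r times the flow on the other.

dp_I1/dt = E_Se1 - 3*p_I1/2

#4 stroke at J1  (source Se1 imposes e)
#3 stroke at I1  (I1 integral (f out))
#0 stroke at J1  (1-jn J1 has f-setter on 3)
#1 stroke at TF1  (TF TF1: opposite of bond 0)
#2 stroke at J2  (J2 flow already set via bond 1)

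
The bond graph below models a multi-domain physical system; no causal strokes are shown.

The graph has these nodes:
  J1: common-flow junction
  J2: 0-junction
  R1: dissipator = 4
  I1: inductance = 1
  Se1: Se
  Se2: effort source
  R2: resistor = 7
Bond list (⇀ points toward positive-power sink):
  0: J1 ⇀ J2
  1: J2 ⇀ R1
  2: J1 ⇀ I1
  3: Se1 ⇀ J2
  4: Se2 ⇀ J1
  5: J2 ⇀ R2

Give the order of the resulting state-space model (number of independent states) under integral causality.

1  (I1 all integral)

β3 stroke→J2  (Se1 (Se) sets effort on bond)
β4 stroke→J1  (Se2 fixes effort; stroke away)
β0 stroke→J1  (0-jn J2 has e-setter on 3)
β1 stroke→R1  (J2 effort already set via bond 3)
β5 stroke→R2  (J2 effort already set via bond 3)
β2 stroke→I1  (only one flow-in slot at J1)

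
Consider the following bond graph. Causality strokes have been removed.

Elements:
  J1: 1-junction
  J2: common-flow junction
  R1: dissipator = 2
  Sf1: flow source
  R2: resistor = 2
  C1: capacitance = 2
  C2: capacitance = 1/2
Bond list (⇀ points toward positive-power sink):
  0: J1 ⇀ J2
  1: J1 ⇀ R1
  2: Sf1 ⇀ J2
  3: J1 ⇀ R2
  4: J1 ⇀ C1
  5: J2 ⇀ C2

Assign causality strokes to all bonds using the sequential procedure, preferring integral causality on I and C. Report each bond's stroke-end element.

b0 stroke→J2
b1 stroke→J1
b2 stroke→Sf1
b3 stroke→J1
b4 stroke→J1
b5 stroke→J2

bond 2 |Sf1  (Sf1 fixes flow; stroke at Sf1)
bond 0 |J2  (J2 flow already set via bond 2)
bond 5 |J2  (J2 flow already set via bond 2)
bond 1 |J1  (J1 flow already set via bond 0)
bond 3 |J1  (common-f at J1 fixed by 0)
bond 4 |J1  (J1 flow already set via bond 0)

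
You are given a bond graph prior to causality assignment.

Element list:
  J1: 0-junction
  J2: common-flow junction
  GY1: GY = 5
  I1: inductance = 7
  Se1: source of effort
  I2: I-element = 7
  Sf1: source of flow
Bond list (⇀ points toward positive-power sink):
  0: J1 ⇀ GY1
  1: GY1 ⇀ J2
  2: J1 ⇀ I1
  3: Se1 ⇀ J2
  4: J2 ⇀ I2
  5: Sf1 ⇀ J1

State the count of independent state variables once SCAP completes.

2  (I1, I2 all integral)

#3 stroke at J2  (Se1 (Se) sets effort on bond)
#5 stroke at Sf1  (Sf1 (Sf) sets flow on bond)
#2 stroke at I1  (I1 outputs flow p/I1)
#0 stroke at J1  (J1: last free bond brings effort in)
#1 stroke at J2  (GY1 both-in/both-out from 0)
#4 stroke at I2  (closing 1-jn rule on J2)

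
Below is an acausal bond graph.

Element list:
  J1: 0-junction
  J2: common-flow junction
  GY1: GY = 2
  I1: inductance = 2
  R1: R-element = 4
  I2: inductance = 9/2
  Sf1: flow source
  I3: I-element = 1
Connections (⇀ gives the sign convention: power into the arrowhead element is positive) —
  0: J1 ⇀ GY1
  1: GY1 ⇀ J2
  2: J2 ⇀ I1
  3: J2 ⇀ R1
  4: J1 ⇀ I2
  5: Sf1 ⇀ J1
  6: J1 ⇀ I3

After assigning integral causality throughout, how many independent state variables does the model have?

3  (I1, I2, I3 all integral)

b5 →Sf1  (Sf1 (Sf) sets flow on bond)
b2 →I1  (I1 outputs flow p/I1)
b1 →J2  (common-f at J2 fixed by 2)
b3 →J2  (1-jn J2 has f-setter on 2)
b0 →J1  (GY1 both-in/both-out from 1)
b4 →I2  (common-e at J1 fixed by 0)
b6 →I3  (common-e at J1 fixed by 0)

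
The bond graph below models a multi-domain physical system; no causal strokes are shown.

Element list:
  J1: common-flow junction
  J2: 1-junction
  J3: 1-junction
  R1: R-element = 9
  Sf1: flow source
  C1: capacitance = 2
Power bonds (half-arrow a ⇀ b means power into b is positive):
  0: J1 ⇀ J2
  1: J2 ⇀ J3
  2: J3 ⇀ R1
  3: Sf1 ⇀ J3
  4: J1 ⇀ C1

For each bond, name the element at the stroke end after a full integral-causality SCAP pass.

β0 stroke at J2
β1 stroke at J3
β2 stroke at J3
β3 stroke at Sf1
β4 stroke at J1

#3 |Sf1  (Sf1 (Sf) sets flow on bond)
#1 |J3  (common-f at J3 fixed by 3)
#2 |J3  (1-jn J3 has f-setter on 3)
#0 |J2  (common-f at J2 fixed by 1)
#4 |J1  (1-jn J1 has f-setter on 0)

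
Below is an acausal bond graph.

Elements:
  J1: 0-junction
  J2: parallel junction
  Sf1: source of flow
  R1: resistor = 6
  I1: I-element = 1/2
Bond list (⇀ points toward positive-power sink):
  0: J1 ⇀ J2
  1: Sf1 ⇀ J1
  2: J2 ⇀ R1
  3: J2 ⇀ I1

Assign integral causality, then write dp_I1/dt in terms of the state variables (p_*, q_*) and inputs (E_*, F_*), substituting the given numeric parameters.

dp_I1/dt = 6*F_Sf1 - 12*p_I1

#1 |Sf1  (source Sf1 imposes f)
#0 |J1  (only one effort-in slot at J1)
#3 |I1  (I1: I, integral causality)
#2 |J2  (J2 needs exactly one e-in)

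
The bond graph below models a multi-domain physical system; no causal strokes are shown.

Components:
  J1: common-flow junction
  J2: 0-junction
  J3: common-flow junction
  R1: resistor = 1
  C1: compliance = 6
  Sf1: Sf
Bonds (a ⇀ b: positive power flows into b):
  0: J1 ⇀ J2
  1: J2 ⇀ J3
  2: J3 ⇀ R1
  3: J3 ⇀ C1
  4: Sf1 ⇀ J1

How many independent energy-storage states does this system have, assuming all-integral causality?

1  (C1 all integral)

#4 stroke→Sf1  (Sf1 fixes flow; stroke at Sf1)
#0 stroke→J1  (J1 flow already set via bond 4)
#1 stroke→J2  (J2 needs exactly one e-in)
#2 stroke→J3  (J3 flow already set via bond 1)
#3 stroke→J3  (J3 flow already set via bond 1)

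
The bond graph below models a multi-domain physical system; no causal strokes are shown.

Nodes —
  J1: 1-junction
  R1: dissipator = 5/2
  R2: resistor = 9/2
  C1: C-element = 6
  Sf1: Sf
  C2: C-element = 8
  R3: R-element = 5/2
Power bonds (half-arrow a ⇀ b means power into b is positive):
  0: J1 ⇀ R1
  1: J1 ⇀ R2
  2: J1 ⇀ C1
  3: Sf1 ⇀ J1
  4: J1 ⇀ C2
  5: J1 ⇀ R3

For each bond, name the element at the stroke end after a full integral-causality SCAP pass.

#3 stroke→Sf1  (Sf1 (Sf) sets flow on bond)
#0 stroke→J1  (1-jn J1 has f-setter on 3)
#1 stroke→J1  (common-f at J1 fixed by 3)
#2 stroke→J1  (J1 flow already set via bond 3)
#4 stroke→J1  (J1: bond 3 brought flow, rest push out)
#5 stroke→J1  (J1 flow already set via bond 3)

bond 0 →J1
bond 1 →J1
bond 2 →J1
bond 3 →Sf1
bond 4 →J1
bond 5 →J1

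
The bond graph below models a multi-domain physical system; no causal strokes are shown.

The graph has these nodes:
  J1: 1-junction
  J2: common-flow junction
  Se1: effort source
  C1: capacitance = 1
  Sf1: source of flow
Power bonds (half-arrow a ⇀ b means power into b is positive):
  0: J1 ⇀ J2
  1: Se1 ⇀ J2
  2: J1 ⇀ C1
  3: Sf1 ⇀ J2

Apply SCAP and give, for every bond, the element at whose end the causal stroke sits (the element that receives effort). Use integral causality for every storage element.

b0 stroke at J2
b1 stroke at J2
b2 stroke at J1
b3 stroke at Sf1

b1 |J2  (Se1: effort source, stroke at far end)
b3 |Sf1  (source Sf1 imposes f)
b0 |J2  (1-jn J2 has f-setter on 3)
b2 |J1  (J1: bond 0 brought flow, rest push out)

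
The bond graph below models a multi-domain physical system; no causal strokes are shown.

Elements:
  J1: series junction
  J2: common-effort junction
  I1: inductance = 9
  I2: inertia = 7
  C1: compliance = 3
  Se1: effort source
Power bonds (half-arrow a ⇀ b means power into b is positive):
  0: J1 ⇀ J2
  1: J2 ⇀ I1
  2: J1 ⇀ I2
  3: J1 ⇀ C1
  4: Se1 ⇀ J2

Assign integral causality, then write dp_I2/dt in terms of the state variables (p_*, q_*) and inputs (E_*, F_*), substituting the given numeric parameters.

dp_I2/dt = -E_Se1 - q_C1/3

bond 4 stroke at J2  (Se1 (Se) sets effort on bond)
bond 0 stroke at J1  (J2 effort already set via bond 4)
bond 1 stroke at I1  (0-jn J2 has e-setter on 4)
bond 2 stroke at I2  (I2 outputs flow p/I2)
bond 3 stroke at J1  (1-jn J1 has f-setter on 2)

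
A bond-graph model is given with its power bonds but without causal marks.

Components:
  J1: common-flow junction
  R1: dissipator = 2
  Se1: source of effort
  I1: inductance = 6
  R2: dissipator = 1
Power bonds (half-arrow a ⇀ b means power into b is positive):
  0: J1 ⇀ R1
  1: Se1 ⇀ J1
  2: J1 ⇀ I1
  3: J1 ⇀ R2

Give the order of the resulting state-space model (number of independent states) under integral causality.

1  (I1 all integral)

#1 →J1  (Se1 (Se) sets effort on bond)
#2 →I1  (I1 outputs flow p/I1)
#0 →J1  (J1 flow already set via bond 2)
#3 →J1  (1-jn J1 has f-setter on 2)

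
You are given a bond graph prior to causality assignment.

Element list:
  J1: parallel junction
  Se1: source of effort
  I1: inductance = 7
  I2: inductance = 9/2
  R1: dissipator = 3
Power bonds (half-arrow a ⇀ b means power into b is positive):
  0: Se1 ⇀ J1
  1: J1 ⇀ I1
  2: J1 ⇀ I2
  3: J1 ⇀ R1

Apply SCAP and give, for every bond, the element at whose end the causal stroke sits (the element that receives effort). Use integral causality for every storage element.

β0 |J1  (source Se1 imposes e)
β1 |I1  (common-e at J1 fixed by 0)
β2 |I2  (common-e at J1 fixed by 0)
β3 |R1  (J1: bond 0 brought effort, rest push out)

β0 stroke at J1
β1 stroke at I1
β2 stroke at I2
β3 stroke at R1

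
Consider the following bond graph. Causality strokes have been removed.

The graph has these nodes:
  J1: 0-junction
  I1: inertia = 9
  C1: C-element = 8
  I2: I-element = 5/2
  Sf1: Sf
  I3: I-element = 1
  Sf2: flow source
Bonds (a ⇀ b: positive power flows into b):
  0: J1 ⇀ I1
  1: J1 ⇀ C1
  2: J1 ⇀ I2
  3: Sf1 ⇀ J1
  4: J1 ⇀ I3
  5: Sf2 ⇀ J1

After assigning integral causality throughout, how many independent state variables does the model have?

β3 →Sf1  (Sf1 (Sf) sets flow on bond)
β5 →Sf2  (source Sf2 imposes f)
β0 →I1  (I1: I, integral causality)
β1 →J1  (C1 outputs effort q/C1)
β2 →I2  (J1 effort already set via bond 1)
β4 →I3  (J1: bond 1 brought effort, rest push out)

4  (C1, I1, I2, I3 all integral)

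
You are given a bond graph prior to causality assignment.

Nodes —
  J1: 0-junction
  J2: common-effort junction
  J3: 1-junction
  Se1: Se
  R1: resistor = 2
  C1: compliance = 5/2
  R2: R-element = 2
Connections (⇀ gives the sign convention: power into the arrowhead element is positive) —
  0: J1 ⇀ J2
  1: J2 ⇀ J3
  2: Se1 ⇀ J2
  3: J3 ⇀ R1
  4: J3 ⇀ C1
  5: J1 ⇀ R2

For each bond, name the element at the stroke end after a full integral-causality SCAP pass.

#0 |J1
#1 |J3
#2 |J2
#3 |R1
#4 |J3
#5 |R2

b2 stroke at J2  (Se1: effort source, stroke at far end)
b0 stroke at J1  (common-e at J2 fixed by 2)
b1 stroke at J3  (J2 effort already set via bond 2)
b5 stroke at R2  (J1: bond 0 brought effort, rest push out)
b4 stroke at J3  (C1 outputs effort q/C1)
b3 stroke at R1  (closing 1-jn rule on J3)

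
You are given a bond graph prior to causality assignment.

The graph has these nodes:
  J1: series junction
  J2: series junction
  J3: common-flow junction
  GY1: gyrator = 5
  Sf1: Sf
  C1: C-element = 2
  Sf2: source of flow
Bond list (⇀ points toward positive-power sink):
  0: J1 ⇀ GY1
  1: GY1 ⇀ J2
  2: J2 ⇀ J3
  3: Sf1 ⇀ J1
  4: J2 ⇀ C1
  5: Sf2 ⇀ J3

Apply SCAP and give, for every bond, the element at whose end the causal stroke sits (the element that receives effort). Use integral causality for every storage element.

β0 →J1
β1 →J2
β2 →J3
β3 →Sf1
β4 →J2
β5 →Sf2

β3 |Sf1  (Sf1 (Sf) sets flow on bond)
β5 |Sf2  (Sf2 fixes flow; stroke at Sf2)
β0 |J1  (J1 flow already set via bond 3)
β2 |J3  (1-jn J3 has f-setter on 5)
β1 |J2  (GY GY1: same side as bond 0)
β4 |J2  (J2: bond 2 brought flow, rest push out)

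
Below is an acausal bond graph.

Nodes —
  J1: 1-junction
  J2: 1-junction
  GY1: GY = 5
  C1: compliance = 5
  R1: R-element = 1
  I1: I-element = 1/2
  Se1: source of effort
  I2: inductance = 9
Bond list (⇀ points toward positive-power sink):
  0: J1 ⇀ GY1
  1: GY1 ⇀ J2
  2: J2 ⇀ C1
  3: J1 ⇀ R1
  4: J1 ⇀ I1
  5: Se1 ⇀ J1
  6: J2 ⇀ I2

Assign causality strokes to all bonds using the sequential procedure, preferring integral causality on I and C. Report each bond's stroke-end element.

#5 |J1  (Se1: effort source, stroke at far end)
#2 |J2  (prefer integral on C1)
#4 |I1  (I1 integral (f out))
#0 |J1  (J1 flow already set via bond 4)
#3 |J1  (1-jn J1 has f-setter on 4)
#1 |J2  (GY1: gyrator matches bond 0)
#6 |I2  (J2: last free bond brings flow in)

b0 →J1
b1 →J2
b2 →J2
b3 →J1
b4 →I1
b5 →J1
b6 →I2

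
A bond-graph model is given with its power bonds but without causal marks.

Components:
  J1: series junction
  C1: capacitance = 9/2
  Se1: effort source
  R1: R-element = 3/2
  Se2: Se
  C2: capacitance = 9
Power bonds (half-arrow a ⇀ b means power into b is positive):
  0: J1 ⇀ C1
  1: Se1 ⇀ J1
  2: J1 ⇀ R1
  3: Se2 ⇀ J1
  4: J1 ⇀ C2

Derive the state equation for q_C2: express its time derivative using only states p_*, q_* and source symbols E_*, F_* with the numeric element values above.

bond 1 stroke→J1  (Se1: effort source, stroke at far end)
bond 3 stroke→J1  (source Se2 imposes e)
bond 0 stroke→J1  (C1: C, integral causality)
bond 4 stroke→J1  (C2: C, integral causality)
bond 2 stroke→R1  (J1 needs exactly one f-in)

dq_C2/dt = 2*E_Se1/3 + 2*E_Se2/3 - 4*q_C1/27 - 2*q_C2/27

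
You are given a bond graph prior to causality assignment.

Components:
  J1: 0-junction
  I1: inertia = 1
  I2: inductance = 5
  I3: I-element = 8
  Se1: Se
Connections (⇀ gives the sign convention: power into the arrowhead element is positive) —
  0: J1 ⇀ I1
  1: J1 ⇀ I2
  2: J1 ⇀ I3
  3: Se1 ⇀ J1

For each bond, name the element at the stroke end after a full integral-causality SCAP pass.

b0 →I1
b1 →I2
b2 →I3
b3 →J1

b3 stroke at J1  (source Se1 imposes e)
b0 stroke at I1  (J1 effort already set via bond 3)
b1 stroke at I2  (common-e at J1 fixed by 3)
b2 stroke at I3  (J1: bond 3 brought effort, rest push out)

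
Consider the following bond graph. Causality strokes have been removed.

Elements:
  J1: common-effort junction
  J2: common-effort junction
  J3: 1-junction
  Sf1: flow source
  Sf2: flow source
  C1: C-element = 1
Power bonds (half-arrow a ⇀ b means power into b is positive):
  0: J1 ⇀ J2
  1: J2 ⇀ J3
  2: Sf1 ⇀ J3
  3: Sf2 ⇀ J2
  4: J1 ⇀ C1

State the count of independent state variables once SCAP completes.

1  (C1 all integral)

bond 2 stroke at Sf1  (source Sf1 imposes f)
bond 3 stroke at Sf2  (Sf2 fixes flow; stroke at Sf2)
bond 1 stroke at J3  (common-f at J3 fixed by 2)
bond 0 stroke at J2  (J2: last free bond brings effort in)
bond 4 stroke at J1  (J1: last free bond brings effort in)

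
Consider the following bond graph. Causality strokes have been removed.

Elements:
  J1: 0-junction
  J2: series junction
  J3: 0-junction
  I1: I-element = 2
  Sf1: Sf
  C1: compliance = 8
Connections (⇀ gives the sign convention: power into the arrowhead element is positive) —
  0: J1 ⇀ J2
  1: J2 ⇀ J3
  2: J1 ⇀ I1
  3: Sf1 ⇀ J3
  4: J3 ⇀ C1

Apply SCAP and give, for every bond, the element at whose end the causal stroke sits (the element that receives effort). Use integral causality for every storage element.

β0 stroke→J1
β1 stroke→J2
β2 stroke→I1
β3 stroke→Sf1
β4 stroke→J3

b3 |Sf1  (source Sf1 imposes f)
b2 |I1  (I1 integral (f out))
b0 |J1  (J1: last free bond brings effort in)
b1 |J2  (1-jn J2 has f-setter on 0)
b4 |J3  (closing 0-jn rule on J3)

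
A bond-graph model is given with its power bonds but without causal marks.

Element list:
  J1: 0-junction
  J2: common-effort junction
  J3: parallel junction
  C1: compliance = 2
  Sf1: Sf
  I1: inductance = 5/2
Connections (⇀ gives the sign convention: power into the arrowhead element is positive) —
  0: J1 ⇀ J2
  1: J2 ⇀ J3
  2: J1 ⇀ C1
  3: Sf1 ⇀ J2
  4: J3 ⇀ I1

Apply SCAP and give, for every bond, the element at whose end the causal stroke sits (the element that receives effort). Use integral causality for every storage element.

#0 stroke at J2
#1 stroke at J3
#2 stroke at J1
#3 stroke at Sf1
#4 stroke at I1

b3 stroke at Sf1  (Sf1 (Sf) sets flow on bond)
b2 stroke at J1  (C1 outputs effort q/C1)
b0 stroke at J2  (common-e at J1 fixed by 2)
b1 stroke at J3  (0-jn J2 has e-setter on 0)
b4 stroke at I1  (J3: bond 1 brought effort, rest push out)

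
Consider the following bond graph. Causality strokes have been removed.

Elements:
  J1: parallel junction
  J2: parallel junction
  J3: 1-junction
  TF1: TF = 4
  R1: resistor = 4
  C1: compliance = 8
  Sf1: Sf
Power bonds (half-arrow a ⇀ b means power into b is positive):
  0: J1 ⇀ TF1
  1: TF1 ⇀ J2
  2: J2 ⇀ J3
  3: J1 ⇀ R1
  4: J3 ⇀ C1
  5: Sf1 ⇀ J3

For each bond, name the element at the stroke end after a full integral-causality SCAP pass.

bond 0 stroke at TF1
bond 1 stroke at J2
bond 2 stroke at J3
bond 3 stroke at J1
bond 4 stroke at J3
bond 5 stroke at Sf1

b5 stroke at Sf1  (Sf1 fixes flow; stroke at Sf1)
b2 stroke at J3  (1-jn J3 has f-setter on 5)
b4 stroke at J3  (1-jn J3 has f-setter on 5)
b1 stroke at J2  (J2: last free bond brings effort in)
b0 stroke at TF1  (TF1: transformer flips bond 1)
b3 stroke at J1  (closing 0-jn rule on J1)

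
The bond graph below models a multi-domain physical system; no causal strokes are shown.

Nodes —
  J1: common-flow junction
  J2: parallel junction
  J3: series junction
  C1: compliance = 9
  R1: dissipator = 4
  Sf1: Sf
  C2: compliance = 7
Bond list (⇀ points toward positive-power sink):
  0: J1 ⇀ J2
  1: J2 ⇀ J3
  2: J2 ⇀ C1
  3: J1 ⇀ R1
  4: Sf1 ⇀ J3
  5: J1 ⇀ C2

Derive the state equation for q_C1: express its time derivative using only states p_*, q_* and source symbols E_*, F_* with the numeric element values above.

dq_C1/dt = -F_Sf1 - q_C1/36 - q_C2/28

b4 →Sf1  (Sf1 (Sf) sets flow on bond)
b1 →J3  (J3: bond 4 brought flow, rest push out)
b2 →J2  (prefer integral on C1)
b0 →J1  (0-jn J2 has e-setter on 2)
b5 →J1  (C2 integral (e out))
b3 →R1  (closing 1-jn rule on J1)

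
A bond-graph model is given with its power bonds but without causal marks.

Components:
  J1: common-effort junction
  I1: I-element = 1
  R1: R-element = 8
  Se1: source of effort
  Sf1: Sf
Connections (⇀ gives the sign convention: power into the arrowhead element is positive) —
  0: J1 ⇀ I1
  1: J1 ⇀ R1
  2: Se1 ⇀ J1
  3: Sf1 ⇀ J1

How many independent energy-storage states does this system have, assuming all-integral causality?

1  (I1 all integral)

#2 stroke→J1  (Se1: effort source, stroke at far end)
#3 stroke→Sf1  (Sf1: flow source, stroke at near end)
#0 stroke→I1  (common-e at J1 fixed by 2)
#1 stroke→R1  (J1 effort already set via bond 2)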